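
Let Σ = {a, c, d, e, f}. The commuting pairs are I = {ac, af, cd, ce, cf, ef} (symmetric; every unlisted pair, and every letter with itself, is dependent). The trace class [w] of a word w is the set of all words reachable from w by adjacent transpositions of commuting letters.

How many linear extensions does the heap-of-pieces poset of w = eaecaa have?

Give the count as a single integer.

6

0(e) covers ∅
1(a) covers 0:e
2(e) covers 1:a
3(c) covers ∅
4(a) covers 2:e
5(a) covers 4:a
floor of heap: 0:e, 3:c
completions by unplaced set U, small U first (add the entries for U minus each lowest piece of U):
  |U|=1: {3}:1  {5}:1
  |U|=2: {3,5}:2  {4,5}:1
  |U|=3: {2,4,5}:1  {3,4,5}:3
  |U|=4: {1,2,4,5}:1  {2,3,4,5}:4
  start at 0(e): 5
  start at 3(c): 1
sum over floor = 6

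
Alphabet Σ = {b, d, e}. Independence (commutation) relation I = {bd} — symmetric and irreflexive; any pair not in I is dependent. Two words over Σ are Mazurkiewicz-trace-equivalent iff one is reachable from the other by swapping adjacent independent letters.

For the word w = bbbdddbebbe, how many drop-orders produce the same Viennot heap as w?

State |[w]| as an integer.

piece 0:b — minimal
piece 1:b rests on {0:b}
piece 2:b rests on {1:b}
piece 3:d — minimal
piece 4:d rests on {3:d}
piece 5:d rests on {4:d}
piece 6:b rests on {2:b}
piece 7:e rests on {5:d, 6:b}
piece 8:b rests on {7:e}
piece 9:b rests on {8:b}
piece 10:e rests on {9:b}
minimal pieces: {0:b, 3:d}
ways to finish when only these pieces remain (= sum over removing one remaining piece with nothing left below it):
  1 left: {10}→1
  2 left: {9,10}→1
  3 left: {8,9,10}→1
  4 left: {7,8,9,10}→1
  5 left: {5,7,8,9,10}→1  {6,7,8,9,10}→1
  6 left: {2,6,7,8,9,10}→1  {4,5,7,8,9,10}→1  {5,6,7,8,9,10}→2
  7 left: {1,2,6,7,8,9,10}→1  {2,5,6,7,8,9,10}→3  {3,4,5,7,8,9,10}→1  {4,5,6,7,8,9,10}→3
  8 left: {0,1,2,6,7,8,9,10}→1  {1,2,5,6,7,8,9,10}→4  {2,4,5,6,7,8,9,10}→6  {3,4,5,6,7,8,9,10}→4
  9 left: {0,1,2,5,6,7,8,9,10}→5  {1,2,4,5,6,7,8,9,10}→10  {2,3,4,5,6,7,8,9,10}→10
  placing 0:b first → 20 extensions
  placing 3:d first → 15 extensions
total linear extensions = 35

35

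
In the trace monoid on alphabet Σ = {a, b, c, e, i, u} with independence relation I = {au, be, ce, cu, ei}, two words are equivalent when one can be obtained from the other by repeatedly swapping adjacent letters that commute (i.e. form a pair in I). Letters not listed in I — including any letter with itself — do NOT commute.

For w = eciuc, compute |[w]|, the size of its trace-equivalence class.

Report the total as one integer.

piece 0:e — minimal
piece 1:c — minimal
piece 2:i rests on {1:c}
piece 3:u rests on {0:e, 2:i}
piece 4:c rests on {2:i}
minimal pieces: {0:e, 1:c}
ways to finish when only these pieces remain (= sum over removing one remaining piece with nothing left below it):
  1 left: {3}→1  {4}→1
  2 left: {0,3}→1  {3,4}→2
  3 left: {0,3,4}→3  {2,3,4}→2
  placing 0:e first → 2 extensions
  placing 1:c first → 5 extensions
total linear extensions = 7

7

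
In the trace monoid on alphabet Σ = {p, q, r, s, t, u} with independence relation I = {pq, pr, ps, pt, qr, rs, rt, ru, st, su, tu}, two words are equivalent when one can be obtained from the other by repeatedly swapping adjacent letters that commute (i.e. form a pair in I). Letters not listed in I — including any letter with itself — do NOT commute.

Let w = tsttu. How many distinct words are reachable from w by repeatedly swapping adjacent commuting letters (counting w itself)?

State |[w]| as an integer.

20

piece 0:t — minimal
piece 1:s — minimal
piece 2:t rests on {0:t}
piece 3:t rests on {2:t}
piece 4:u — minimal
minimal pieces: {0:t, 1:s, 4:u}
ways to finish when only these pieces remain (= sum over removing one remaining piece with nothing left below it):
  1 left: {1}→1  {3}→1  {4}→1
  2 left: {1,3}→2  {1,4}→2  {2,3}→1  {3,4}→2
  3 left: {0,2,3}→1  {1,2,3}→3  {1,3,4}→6  {2,3,4}→3
  placing 0:t first → 12 extensions
  placing 1:s first → 4 extensions
  placing 4:u first → 4 extensions
total linear extensions = 20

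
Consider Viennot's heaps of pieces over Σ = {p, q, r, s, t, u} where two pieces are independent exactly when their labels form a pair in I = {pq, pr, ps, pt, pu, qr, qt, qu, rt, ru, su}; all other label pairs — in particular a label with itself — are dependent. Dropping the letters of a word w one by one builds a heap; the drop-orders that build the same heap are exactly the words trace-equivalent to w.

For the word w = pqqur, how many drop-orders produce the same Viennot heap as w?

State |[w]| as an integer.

0(p) covers ∅
1(q) covers ∅
2(q) covers 1:q
3(u) covers ∅
4(r) covers ∅
floor of heap: 0:p, 1:q, 3:u, 4:r
completions by unplaced set U, small U first (add the entries for U minus each lowest piece of U):
  |U|=1: {0}:1  {2}:1  {3}:1  {4}:1
  |U|=2: {0,2}:2  {0,3}:2  {0,4}:2  {1,2}:1  {2,3}:2  {2,4}:2  {3,4}:2
  |U|=3: {0,1,2}:3  {0,2,3}:6  {0,2,4}:6  {0,3,4}:6  {1,2,3}:3  {1,2,4}:3  {2,3,4}:6
  start at 0(p): 12
  start at 1(q): 24
  start at 3(u): 12
  start at 4(r): 12
sum over floor = 60

60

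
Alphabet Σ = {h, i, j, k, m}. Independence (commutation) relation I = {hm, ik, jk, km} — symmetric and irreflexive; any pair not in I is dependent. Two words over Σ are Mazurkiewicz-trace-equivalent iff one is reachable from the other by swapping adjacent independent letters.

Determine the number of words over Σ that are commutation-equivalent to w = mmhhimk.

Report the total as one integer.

22

piece 0:m — minimal
piece 1:m rests on {0:m}
piece 2:h — minimal
piece 3:h rests on {2:h}
piece 4:i rests on {1:m, 3:h}
piece 5:m rests on {4:i}
piece 6:k rests on {3:h}
minimal pieces: {0:m, 2:h}
ways to finish when only these pieces remain (= sum over removing one remaining piece with nothing left below it):
  1 left: {5}→1  {6}→1
  2 left: {4,5}→1  {5,6}→2
  3 left: {1,4,5}→1  {4,5,6}→3
  4 left: {0,1,4,5}→1  {1,4,5,6}→4  {3,4,5,6}→3
  5 left: {0,1,4,5,6}→5  {1,3,4,5,6}→7  {2,3,4,5,6}→3
  placing 0:m first → 10 extensions
  placing 2:h first → 12 extensions
total linear extensions = 22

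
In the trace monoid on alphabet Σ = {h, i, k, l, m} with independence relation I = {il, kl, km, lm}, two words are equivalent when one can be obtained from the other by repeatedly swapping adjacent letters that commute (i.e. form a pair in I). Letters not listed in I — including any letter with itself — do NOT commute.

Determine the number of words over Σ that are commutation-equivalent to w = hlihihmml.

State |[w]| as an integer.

6

piece 0:h — minimal
piece 1:l rests on {0:h}
piece 2:i rests on {0:h}
piece 3:h rests on {1:l, 2:i}
piece 4:i rests on {3:h}
piece 5:h rests on {4:i}
piece 6:m rests on {5:h}
piece 7:m rests on {6:m}
piece 8:l rests on {5:h}
minimal pieces: {0:h}
ways to finish when only these pieces remain (= sum over removing one remaining piece with nothing left below it):
  1 left: {7}→1  {8}→1
  2 left: {6,7}→1  {7,8}→2
  3 left: {6,7,8}→3
  4 left: {5,6,7,8}→3
  5 left: {4,5,6,7,8}→3
  6 left: {3,4,5,6,7,8}→3
  7 left: {1,3,4,5,6,7,8}→3  {2,3,4,5,6,7,8}→3
  placing 0:h first → 6 extensions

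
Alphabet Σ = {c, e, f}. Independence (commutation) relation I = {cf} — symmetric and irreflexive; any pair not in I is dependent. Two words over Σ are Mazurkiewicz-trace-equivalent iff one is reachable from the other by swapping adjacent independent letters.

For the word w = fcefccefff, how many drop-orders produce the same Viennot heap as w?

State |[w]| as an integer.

6

0(f) covers ∅
1(c) covers ∅
2(e) covers 0:f, 1:c
3(f) covers 2:e
4(c) covers 2:e
5(c) covers 4:c
6(e) covers 3:f, 5:c
7(f) covers 6:e
8(f) covers 7:f
9(f) covers 8:f
floor of heap: 0:f, 1:c
completions by unplaced set U, small U first (add the entries for U minus each lowest piece of U):
  |U|=1: {9}:1
  |U|=2: {8,9}:1
  |U|=3: {7,8,9}:1
  |U|=4: {6,7,8,9}:1
  |U|=5: {3,6,7,8,9}:1  {5,6,7,8,9}:1
  |U|=6: {3,5,6,7,8,9}:2  {4,5,6,7,8,9}:1
  |U|=7: {3,4,5,6,7,8,9}:3
  |U|=8: {2,3,4,5,6,7,8,9}:3
  start at 0(f): 3
  start at 1(c): 3
sum over floor = 6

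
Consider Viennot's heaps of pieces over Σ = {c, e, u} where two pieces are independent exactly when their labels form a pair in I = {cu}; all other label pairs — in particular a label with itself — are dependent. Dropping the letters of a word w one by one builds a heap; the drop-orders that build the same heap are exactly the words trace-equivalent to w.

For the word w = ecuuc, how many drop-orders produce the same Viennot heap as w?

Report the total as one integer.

drop 0:e onto floor
drop 1:c onto {0:e}
drop 2:u onto {0:e}
drop 3:u onto {2:u}
drop 4:c onto {1:c}
ground layer = {0:e}
drop-orders for the pieces not yet dropped (sum over which currently-grounded one goes next):
  1 to go: {3} 1  {4} 1
  2 to go: {1,4} 1  {2,3} 1  {3,4} 2
  3 to go: {1,3,4} 3  {2,3,4} 3
  if 0:e drops first: 6 orders

6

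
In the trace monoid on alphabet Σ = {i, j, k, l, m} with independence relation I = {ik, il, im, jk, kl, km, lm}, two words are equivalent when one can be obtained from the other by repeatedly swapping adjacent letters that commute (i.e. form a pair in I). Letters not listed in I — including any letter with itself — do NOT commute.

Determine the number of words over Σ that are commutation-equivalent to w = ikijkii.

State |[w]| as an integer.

21

0(i) covers ∅
1(k) covers ∅
2(i) covers 0:i
3(j) covers 2:i
4(k) covers 1:k
5(i) covers 3:j
6(i) covers 5:i
floor of heap: 0:i, 1:k
completions by unplaced set U, small U first (add the entries for U minus each lowest piece of U):
  |U|=1: {4}:1  {6}:1
  |U|=2: {1,4}:1  {4,6}:2  {5,6}:1
  |U|=3: {1,4,6}:3  {3,5,6}:1  {4,5,6}:3
  |U|=4: {1,4,5,6}:6  {2,3,5,6}:1  {3,4,5,6}:4
  |U|=5: {0,2,3,5,6}:1  {1,3,4,5,6}:10  {2,3,4,5,6}:5
  start at 0(i): 15
  start at 1(k): 6
sum over floor = 21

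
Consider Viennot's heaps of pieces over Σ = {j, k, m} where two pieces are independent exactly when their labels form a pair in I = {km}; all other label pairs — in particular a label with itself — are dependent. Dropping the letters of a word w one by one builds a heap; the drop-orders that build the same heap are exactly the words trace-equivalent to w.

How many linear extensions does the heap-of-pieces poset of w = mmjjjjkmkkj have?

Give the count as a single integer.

4

#0=m has no predecessor
#1=m depends on [0:m]
#2=j depends on [1:m]
#3=j depends on [2:j]
#4=j depends on [3:j]
#5=j depends on [4:j]
#6=k depends on [5:j]
#7=m depends on [5:j]
#8=k depends on [6:k]
#9=k depends on [8:k]
#10=j depends on [7:m, 9:k]
sources: [0:m]
N(rest) = Σ N(rest − s) over sources s of rest; N(one piece) = 1:
  size 1 → [10]=1
  size 2 → [7,10]=1  [9,10]=1
  size 3 → [7,9,10]=2  [8,9,10]=1
  size 4 → [6,8,9,10]=1  [7,8,9,10]=3
  size 5 → [6,7,8,9,10]=4
  size 6 → [5,6,7,8,9,10]=4
  size 7 → [4,5,6,7,8,9,10]=4
  size 8 → [3,4,5,6,7,8,9,10]=4
  size 9 → [2,3,4,5,6,7,8,9,10]=4
  first=0(m) contributes 4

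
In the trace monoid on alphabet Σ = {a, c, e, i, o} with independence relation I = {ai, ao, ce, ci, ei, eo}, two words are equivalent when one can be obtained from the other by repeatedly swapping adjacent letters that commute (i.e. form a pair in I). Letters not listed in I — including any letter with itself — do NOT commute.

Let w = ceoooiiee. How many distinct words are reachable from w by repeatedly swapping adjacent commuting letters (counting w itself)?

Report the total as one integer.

drop 0:c onto floor
drop 1:e onto floor
drop 2:o onto {0:c}
drop 3:o onto {2:o}
drop 4:o onto {3:o}
drop 5:i onto {4:o}
drop 6:i onto {5:i}
drop 7:e onto {1:e}
drop 8:e onto {7:e}
ground layer = {0:c, 1:e}
drop-orders for the pieces not yet dropped (sum over which currently-grounded one goes next):
  1 to go: {6} 1  {8} 1
  2 to go: {5,6} 1  {6,8} 2  {7,8} 1
  3 to go: {1,7,8} 1  {4,5,6} 1  {5,6,8} 3  {6,7,8} 3
  4 to go: {1,6,7,8} 4  {3,4,5,6} 1  {4,5,6,8} 4  {5,6,7,8} 6
  5 to go: {1,5,6,7,8} 10  {2,3,4,5,6} 1  {3,4,5,6,8} 5  {4,5,6,7,8} 10
  6 to go: {0,2,3,4,5,6} 1  {1,4,5,6,7,8} 20  {2,3,4,5,6,8} 6  {3,4,5,6,7,8} 15
  7 to go: {0,2,3,4,5,6,8} 7  {1,3,4,5,6,7,8} 35  {2,3,4,5,6,7,8} 21
  if 0:c drops first: 56 orders
  if 1:e drops first: 28 orders
heap linearizations: 84

84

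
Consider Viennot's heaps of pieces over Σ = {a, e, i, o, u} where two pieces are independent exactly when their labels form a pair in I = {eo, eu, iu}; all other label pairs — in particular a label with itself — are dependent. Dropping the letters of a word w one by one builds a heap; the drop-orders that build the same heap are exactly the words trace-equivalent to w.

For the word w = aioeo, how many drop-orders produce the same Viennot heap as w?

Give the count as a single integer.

3

0(a) covers ∅
1(i) covers 0:a
2(o) covers 1:i
3(e) covers 1:i
4(o) covers 2:o
floor of heap: 0:a
completions by unplaced set U, small U first (add the entries for U minus each lowest piece of U):
  |U|=1: {3}:1  {4}:1
  |U|=2: {2,4}:1  {3,4}:2
  |U|=3: {2,3,4}:3
  start at 0(a): 3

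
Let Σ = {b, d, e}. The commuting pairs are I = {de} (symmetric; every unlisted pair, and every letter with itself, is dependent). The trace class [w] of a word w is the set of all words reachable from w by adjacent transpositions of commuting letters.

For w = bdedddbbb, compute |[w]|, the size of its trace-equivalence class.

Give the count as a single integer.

5

0(b) covers ∅
1(d) covers 0:b
2(e) covers 0:b
3(d) covers 1:d
4(d) covers 3:d
5(d) covers 4:d
6(b) covers 2:e, 5:d
7(b) covers 6:b
8(b) covers 7:b
floor of heap: 0:b
completions by unplaced set U, small U first (add the entries for U minus each lowest piece of U):
  |U|=1: {8}:1
  |U|=2: {7,8}:1
  |U|=3: {6,7,8}:1
  |U|=4: {2,6,7,8}:1  {5,6,7,8}:1
  |U|=5: {2,5,6,7,8}:2  {4,5,6,7,8}:1
  |U|=6: {2,4,5,6,7,8}:3  {3,4,5,6,7,8}:1
  |U|=7: {1,3,4,5,6,7,8}:1  {2,3,4,5,6,7,8}:4
  start at 0(b): 5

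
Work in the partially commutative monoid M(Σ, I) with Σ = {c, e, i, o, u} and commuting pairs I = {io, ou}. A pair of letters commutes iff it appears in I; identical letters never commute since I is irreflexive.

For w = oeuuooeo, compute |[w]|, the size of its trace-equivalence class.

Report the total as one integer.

drop 0:o onto floor
drop 1:e onto {0:o}
drop 2:u onto {1:e}
drop 3:u onto {2:u}
drop 4:o onto {1:e}
drop 5:o onto {4:o}
drop 6:e onto {3:u, 5:o}
drop 7:o onto {6:e}
ground layer = {0:o}
drop-orders for the pieces not yet dropped (sum over which currently-grounded one goes next):
  1 to go: {7} 1
  2 to go: {6,7} 1
  3 to go: {3,6,7} 1  {5,6,7} 1
  4 to go: {2,3,6,7} 1  {3,5,6,7} 2  {4,5,6,7} 1
  5 to go: {2,3,5,6,7} 3  {3,4,5,6,7} 3
  6 to go: {2,3,4,5,6,7} 6
  if 0:o drops first: 6 orders

6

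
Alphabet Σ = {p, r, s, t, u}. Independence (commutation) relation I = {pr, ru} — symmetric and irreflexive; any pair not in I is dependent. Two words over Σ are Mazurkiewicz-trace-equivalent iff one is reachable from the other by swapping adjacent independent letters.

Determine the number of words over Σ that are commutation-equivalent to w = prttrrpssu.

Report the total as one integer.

drop 0:p onto floor
drop 1:r onto floor
drop 2:t onto {0:p, 1:r}
drop 3:t onto {2:t}
drop 4:r onto {3:t}
drop 5:r onto {4:r}
drop 6:p onto {3:t}
drop 7:s onto {5:r, 6:p}
drop 8:s onto {7:s}
drop 9:u onto {8:s}
ground layer = {0:p, 1:r}
drop-orders for the pieces not yet dropped (sum over which currently-grounded one goes next):
  1 to go: {9} 1
  2 to go: {8,9} 1
  3 to go: {7,8,9} 1
  4 to go: {5,7,8,9} 1  {6,7,8,9} 1
  5 to go: {4,5,7,8,9} 1  {5,6,7,8,9} 2
  6 to go: {4,5,6,7,8,9} 3
  7 to go: {3,4,5,6,7,8,9} 3
  8 to go: {2,3,4,5,6,7,8,9} 3
  if 0:p drops first: 3 orders
  if 1:r drops first: 3 orders
heap linearizations: 6

6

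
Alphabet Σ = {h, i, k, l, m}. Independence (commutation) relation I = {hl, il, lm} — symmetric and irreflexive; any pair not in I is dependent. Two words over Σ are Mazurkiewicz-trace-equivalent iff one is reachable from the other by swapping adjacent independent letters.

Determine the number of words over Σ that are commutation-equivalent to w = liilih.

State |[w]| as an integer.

drop 0:l onto floor
drop 1:i onto floor
drop 2:i onto {1:i}
drop 3:l onto {0:l}
drop 4:i onto {2:i}
drop 5:h onto {4:i}
ground layer = {0:l, 1:i}
drop-orders for the pieces not yet dropped (sum over which currently-grounded one goes next):
  1 to go: {3} 1  {5} 1
  2 to go: {0,3} 1  {3,5} 2  {4,5} 1
  3 to go: {0,3,5} 3  {2,4,5} 1  {3,4,5} 3
  4 to go: {0,3,4,5} 6  {1,2,4,5} 1  {2,3,4,5} 4
  if 0:l drops first: 5 orders
  if 1:i drops first: 10 orders
heap linearizations: 15

15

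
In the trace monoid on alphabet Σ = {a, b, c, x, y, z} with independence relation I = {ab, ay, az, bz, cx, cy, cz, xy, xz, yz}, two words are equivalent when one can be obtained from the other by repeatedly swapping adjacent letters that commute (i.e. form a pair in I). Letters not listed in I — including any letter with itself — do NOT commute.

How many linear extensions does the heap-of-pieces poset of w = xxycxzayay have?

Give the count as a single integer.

3360

drop 0:x onto floor
drop 1:x onto {0:x}
drop 2:y onto floor
drop 3:c onto floor
drop 4:x onto {1:x}
drop 5:z onto floor
drop 6:a onto {3:c, 4:x}
drop 7:y onto {2:y}
drop 8:a onto {6:a}
drop 9:y onto {7:y}
ground layer = {0:x, 2:y, 3:c, 5:z}
drop-orders for the pieces not yet dropped (sum over which currently-grounded one goes next):
  1 to go: {5} 1  {8} 1  {9} 1
  2 to go: {5,8} 2  {5,9} 2  {6,8} 1  {7,9} 1  {8,9} 2
  3 to go: {2,7,9} 1  {3,6,8} 1  {4,6,8} 1  {5,6,8} 3  {5,7,9} 3  {5,8,9} 6  {6,8,9} 3  {7,8,9} 3
  4 to go: {1,4,6,8} 1  {2,5,7,9} 4  {2,7,8,9} 4  {3,4,6,8} 2  {3,5,6,8} 4  {3,6,8,9} 4  {4,5,6,8} 4  {4,6,8,9} 4  {5,6,8,9} 12  {5,7,8,9} 12  {6,7,8,9} 6
  5 to go: {0,1,4,6,8} 1  {1,3,4,6,8} 3  {1,4,5,6,8} 5  {1,4,6,8,9} 5  {2,5,7,8,9} 20  {2,6,7,8,9} 10  {3,4,5,6,8} 10  {3,4,6,8,9} 10  {3,5,6,8,9} 20  {3,6,7,8,9} 10  {4,5,6,8,9} 20  {4,6,7,8,9} 10  {5,6,7,8,9} 30
  6 to go: {0,1,3,4,6,8} 4  {0,1,4,5,6,8} 6  {0,1,4,6,8,9} 6  {1,3,4,5,6,8} 18  {1,3,4,6,8,9} 18  {1,4,5,6,8,9} 30  {1,4,6,7,8,9} 15  {2,3,6,7,8,9} 20  {2,4,6,7,8,9} 20  {2,5,6,7,8,9} 60  {3,4,5,6,8,9} 60  {3,4,6,7,8,9} 30  {3,5,6,7,8,9} 60  {4,5,6,7,8,9} 60
  7 to go: {0,1,3,4,5,6,8} 28  {0,1,3,4,6,8,9} 28  {0,1,4,5,6,8,9} 42  {0,1,4,6,7,8,9} 21  {1,2,4,6,7,8,9} 35  {1,3,4,5,6,8,9} 126  {1,3,4,6,7,8,9} 63  {1,4,5,6,7,8,9} 105  {2,3,4,6,7,8,9} 70  {2,3,5,6,7,8,9} 140  {2,4,5,6,7,8,9} 140  {3,4,5,6,7,8,9} 210
  8 to go: {0,1,2,4,6,7,8,9} 56  {0,1,3,4,5,6,8,9} 224  {0,1,3,4,6,7,8,9} 112  {0,1,4,5,6,7,8,9} 168  {1,2,3,4,6,7,8,9} 168  {1,2,4,5,6,7,8,9} 280  {1,3,4,5,6,7,8,9} 504  {2,3,4,5,6,7,8,9} 560
  if 0:x drops first: 1512 orders
  if 2:y drops first: 1008 orders
  if 3:c drops first: 504 orders
  if 5:z drops first: 336 orders
heap linearizations: 3360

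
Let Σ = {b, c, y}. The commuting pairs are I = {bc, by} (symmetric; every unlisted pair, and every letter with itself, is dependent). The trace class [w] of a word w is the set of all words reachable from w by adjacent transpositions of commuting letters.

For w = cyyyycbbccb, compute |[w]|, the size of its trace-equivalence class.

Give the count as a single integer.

0(c) covers ∅
1(y) covers 0:c
2(y) covers 1:y
3(y) covers 2:y
4(y) covers 3:y
5(c) covers 4:y
6(b) covers ∅
7(b) covers 6:b
8(c) covers 5:c
9(c) covers 8:c
10(b) covers 7:b
floor of heap: 0:c, 6:b
completions by unplaced set U, small U first (add the entries for U minus each lowest piece of U):
  |U|=1: {9}:1  {10}:1
  |U|=2: {7,10}:1  {8,9}:1  {9,10}:2
  |U|=3: {5,8,9}:1  {6,7,10}:1  {7,9,10}:3  {8,9,10}:3
  |U|=4: {4,5,8,9}:1  {5,8,9,10}:4  {6,7,9,10}:4  {7,8,9,10}:6
  |U|=5: {3,4,5,8,9}:1  {4,5,8,9,10}:5  {5,7,8,9,10}:10  {6,7,8,9,10}:10
  |U|=6: {2,3,4,5,8,9}:1  {3,4,5,8,9,10}:6  {4,5,7,8,9,10}:15  {5,6,7,8,9,10}:20
  |U|=7: {1,2,3,4,5,8,9}:1  {2,3,4,5,8,9,10}:7  {3,4,5,7,8,9,10}:21  {4,5,6,7,8,9,10}:35
  |U|=8: {0,1,2,3,4,5,8,9}:1  {1,2,3,4,5,8,9,10}:8  {2,3,4,5,7,8,9,10}:28  {3,4,5,6,7,8,9,10}:56
  |U|=9: {0,1,2,3,4,5,8,9,10}:9  {1,2,3,4,5,7,8,9,10}:36  {2,3,4,5,6,7,8,9,10}:84
  start at 0(c): 120
  start at 6(b): 45
sum over floor = 165

165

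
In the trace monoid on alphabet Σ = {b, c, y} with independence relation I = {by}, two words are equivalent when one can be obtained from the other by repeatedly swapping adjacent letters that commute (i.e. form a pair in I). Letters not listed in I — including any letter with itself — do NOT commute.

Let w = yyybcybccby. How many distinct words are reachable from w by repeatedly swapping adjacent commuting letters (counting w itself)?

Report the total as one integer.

#0=y has no predecessor
#1=y depends on [0:y]
#2=y depends on [1:y]
#3=b has no predecessor
#4=c depends on [2:y, 3:b]
#5=y depends on [4:c]
#6=b depends on [4:c]
#7=c depends on [5:y, 6:b]
#8=c depends on [7:c]
#9=b depends on [8:c]
#10=y depends on [8:c]
sources: [0:y, 3:b]
N(rest) = Σ N(rest − s) over sources s of rest; N(one piece) = 1:
  size 1 → [9]=1  [10]=1
  size 2 → [9,10]=2
  size 3 → [8,9,10]=2
  size 4 → [7,8,9,10]=2
  size 5 → [5,7,8,9,10]=2  [6,7,8,9,10]=2
  size 6 → [5,6,7,8,9,10]=4
  size 7 → [4,5,6,7,8,9,10]=4
  size 8 → [2,4,5,6,7,8,9,10]=4  [3,4,5,6,7,8,9,10]=4
  size 9 → [1,2,4,5,6,7,8,9,10]=4  [2,3,4,5,6,7,8,9,10]=8
  first=0(y) contributes 12
  first=3(b) contributes 4
|[w]| = 16

16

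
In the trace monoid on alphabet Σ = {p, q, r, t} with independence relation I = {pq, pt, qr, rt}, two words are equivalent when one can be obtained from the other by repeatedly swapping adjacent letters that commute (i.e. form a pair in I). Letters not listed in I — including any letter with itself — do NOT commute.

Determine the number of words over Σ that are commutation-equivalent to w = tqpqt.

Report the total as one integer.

5

#0=t has no predecessor
#1=q depends on [0:t]
#2=p has no predecessor
#3=q depends on [1:q]
#4=t depends on [3:q]
sources: [0:t, 2:p]
N(rest) = Σ N(rest − s) over sources s of rest; N(one piece) = 1:
  size 1 → [2]=1  [4]=1
  size 2 → [2,4]=2  [3,4]=1
  size 3 → [1,3,4]=1  [2,3,4]=3
  first=0(t) contributes 4
  first=2(p) contributes 1
|[w]| = 5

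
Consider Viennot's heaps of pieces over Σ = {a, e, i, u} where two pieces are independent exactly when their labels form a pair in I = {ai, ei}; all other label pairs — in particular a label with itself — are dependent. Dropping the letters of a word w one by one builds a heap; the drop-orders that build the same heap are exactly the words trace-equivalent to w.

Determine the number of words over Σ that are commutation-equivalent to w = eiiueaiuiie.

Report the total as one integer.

27

0(e) covers ∅
1(i) covers ∅
2(i) covers 1:i
3(u) covers 0:e, 2:i
4(e) covers 3:u
5(a) covers 4:e
6(i) covers 3:u
7(u) covers 5:a, 6:i
8(i) covers 7:u
9(i) covers 8:i
10(e) covers 7:u
floor of heap: 0:e, 1:i
completions by unplaced set U, small U first (add the entries for U minus each lowest piece of U):
  |U|=1: {9}:1  {10}:1
  |U|=2: {8,9}:1  {9,10}:2
  |U|=3: {8,9,10}:3
  |U|=4: {7,8,9,10}:3
  |U|=5: {5,7,8,9,10}:3  {6,7,8,9,10}:3
  |U|=6: {4,5,7,8,9,10}:3  {5,6,7,8,9,10}:6
  |U|=7: {4,5,6,7,8,9,10}:9
  |U|=8: {3,4,5,6,7,8,9,10}:9
  |U|=9: {0,3,4,5,6,7,8,9,10}:9  {2,3,4,5,6,7,8,9,10}:9
  start at 0(e): 9
  start at 1(i): 18
sum over floor = 27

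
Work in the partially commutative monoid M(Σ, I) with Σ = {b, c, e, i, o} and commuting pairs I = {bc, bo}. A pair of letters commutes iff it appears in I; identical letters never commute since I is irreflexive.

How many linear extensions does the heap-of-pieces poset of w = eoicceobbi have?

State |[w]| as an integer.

drop 0:e onto floor
drop 1:o onto {0:e}
drop 2:i onto {1:o}
drop 3:c onto {2:i}
drop 4:c onto {3:c}
drop 5:e onto {4:c}
drop 6:o onto {5:e}
drop 7:b onto {5:e}
drop 8:b onto {7:b}
drop 9:i onto {6:o, 8:b}
ground layer = {0:e}
drop-orders for the pieces not yet dropped (sum over which currently-grounded one goes next):
  1 to go: {9} 1
  2 to go: {6,9} 1  {8,9} 1
  3 to go: {6,8,9} 2  {7,8,9} 1
  4 to go: {6,7,8,9} 3
  5 to go: {5,6,7,8,9} 3
  6 to go: {4,5,6,7,8,9} 3
  7 to go: {3,4,5,6,7,8,9} 3
  8 to go: {2,3,4,5,6,7,8,9} 3
  if 0:e drops first: 3 orders

3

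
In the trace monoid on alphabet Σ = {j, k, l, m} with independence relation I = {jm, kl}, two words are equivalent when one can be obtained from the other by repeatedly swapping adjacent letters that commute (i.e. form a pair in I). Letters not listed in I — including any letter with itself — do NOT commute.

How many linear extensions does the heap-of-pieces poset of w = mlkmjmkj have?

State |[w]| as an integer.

piece 0:m — minimal
piece 1:l rests on {0:m}
piece 2:k rests on {0:m}
piece 3:m rests on {1:l, 2:k}
piece 4:j rests on {1:l, 2:k}
piece 5:m rests on {3:m}
piece 6:k rests on {4:j, 5:m}
piece 7:j rests on {6:k}
minimal pieces: {0:m}
ways to finish when only these pieces remain (= sum over removing one remaining piece with nothing left below it):
  1 left: {7}→1
  2 left: {6,7}→1
  3 left: {4,6,7}→1  {5,6,7}→1
  4 left: {3,5,6,7}→1  {4,5,6,7}→2
  5 left: {3,4,5,6,7}→3
  6 left: {1,3,4,5,6,7}→3  {2,3,4,5,6,7}→3
  placing 0:m first → 6 extensions

6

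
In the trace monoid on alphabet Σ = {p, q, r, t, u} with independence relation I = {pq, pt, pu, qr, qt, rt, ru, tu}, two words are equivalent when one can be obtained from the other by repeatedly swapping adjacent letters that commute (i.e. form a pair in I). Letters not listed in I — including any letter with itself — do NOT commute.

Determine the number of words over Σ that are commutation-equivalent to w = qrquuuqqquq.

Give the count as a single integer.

11

0(q) covers ∅
1(r) covers ∅
2(q) covers 0:q
3(u) covers 2:q
4(u) covers 3:u
5(u) covers 4:u
6(q) covers 5:u
7(q) covers 6:q
8(q) covers 7:q
9(u) covers 8:q
10(q) covers 9:u
floor of heap: 0:q, 1:r
completions by unplaced set U, small U first (add the entries for U minus each lowest piece of U):
  |U|=1: {1}:1  {10}:1
  |U|=2: {1,10}:2  {9,10}:1
  |U|=3: {1,9,10}:3  {8,9,10}:1
  |U|=4: {1,8,9,10}:4  {7,8,9,10}:1
  |U|=5: {1,7,8,9,10}:5  {6,7,8,9,10}:1
  |U|=6: {1,6,7,8,9,10}:6  {5,6,7,8,9,10}:1
  |U|=7: {1,5,6,7,8,9,10}:7  {4,5,6,7,8,9,10}:1
  |U|=8: {1,4,5,6,7,8,9,10}:8  {3,4,5,6,7,8,9,10}:1
  |U|=9: {1,3,4,5,6,7,8,9,10}:9  {2,3,4,5,6,7,8,9,10}:1
  start at 0(q): 10
  start at 1(r): 1
sum over floor = 11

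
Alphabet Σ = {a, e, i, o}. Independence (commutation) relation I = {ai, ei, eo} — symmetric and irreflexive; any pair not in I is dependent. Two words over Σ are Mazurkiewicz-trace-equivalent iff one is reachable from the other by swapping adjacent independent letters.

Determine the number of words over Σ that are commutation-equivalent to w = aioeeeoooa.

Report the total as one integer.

91

0(a) covers ∅
1(i) covers ∅
2(o) covers 0:a, 1:i
3(e) covers 0:a
4(e) covers 3:e
5(e) covers 4:e
6(o) covers 2:o
7(o) covers 6:o
8(o) covers 7:o
9(a) covers 5:e, 8:o
floor of heap: 0:a, 1:i
completions by unplaced set U, small U first (add the entries for U minus each lowest piece of U):
  |U|=1: {9}:1
  |U|=2: {5,9}:1  {8,9}:1
  |U|=3: {4,5,9}:1  {5,8,9}:2  {7,8,9}:1
  |U|=4: {3,4,5,9}:1  {4,5,8,9}:3  {5,7,8,9}:3  {6,7,8,9}:1
  |U|=5: {2,6,7,8,9}:1  {3,4,5,8,9}:4  {4,5,7,8,9}:6  {5,6,7,8,9}:4
  |U|=6: {1,2,6,7,8,9}:1  {2,5,6,7,8,9}:5  {3,4,5,7,8,9}:10  {4,5,6,7,8,9}:10
  |U|=7: {1,2,5,6,7,8,9}:6  {2,4,5,6,7,8,9}:15  {3,4,5,6,7,8,9}:20
  |U|=8: {1,2,4,5,6,7,8,9}:21  {2,3,4,5,6,7,8,9}:35
  start at 0(a): 56
  start at 1(i): 35
sum over floor = 91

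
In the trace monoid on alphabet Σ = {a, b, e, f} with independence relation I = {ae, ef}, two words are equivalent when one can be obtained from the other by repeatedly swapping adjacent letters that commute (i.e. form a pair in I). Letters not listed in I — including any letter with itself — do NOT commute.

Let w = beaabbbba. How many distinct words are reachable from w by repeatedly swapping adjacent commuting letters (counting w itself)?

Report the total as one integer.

3

#0=b has no predecessor
#1=e depends on [0:b]
#2=a depends on [0:b]
#3=a depends on [2:a]
#4=b depends on [1:e, 3:a]
#5=b depends on [4:b]
#6=b depends on [5:b]
#7=b depends on [6:b]
#8=a depends on [7:b]
sources: [0:b]
N(rest) = Σ N(rest − s) over sources s of rest; N(one piece) = 1:
  size 1 → [8]=1
  size 2 → [7,8]=1
  size 3 → [6,7,8]=1
  size 4 → [5,6,7,8]=1
  size 5 → [4,5,6,7,8]=1
  size 6 → [1,4,5,6,7,8]=1  [3,4,5,6,7,8]=1
  size 7 → [1,3,4,5,6,7,8]=2  [2,3,4,5,6,7,8]=1
  first=0(b) contributes 3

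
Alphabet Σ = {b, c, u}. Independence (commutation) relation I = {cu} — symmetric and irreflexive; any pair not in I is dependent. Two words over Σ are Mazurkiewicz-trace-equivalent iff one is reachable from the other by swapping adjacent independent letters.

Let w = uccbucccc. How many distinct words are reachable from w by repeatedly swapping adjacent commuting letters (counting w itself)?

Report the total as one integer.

piece 0:u — minimal
piece 1:c — minimal
piece 2:c rests on {1:c}
piece 3:b rests on {0:u, 2:c}
piece 4:u rests on {3:b}
piece 5:c rests on {3:b}
piece 6:c rests on {5:c}
piece 7:c rests on {6:c}
piece 8:c rests on {7:c}
minimal pieces: {0:u, 1:c}
ways to finish when only these pieces remain (= sum over removing one remaining piece with nothing left below it):
  1 left: {4}→1  {8}→1
  2 left: {4,8}→2  {7,8}→1
  3 left: {4,7,8}→3  {6,7,8}→1
  4 left: {4,6,7,8}→4  {5,6,7,8}→1
  5 left: {4,5,6,7,8}→5
  6 left: {3,4,5,6,7,8}→5
  7 left: {0,3,4,5,6,7,8}→5  {2,3,4,5,6,7,8}→5
  placing 0:u first → 5 extensions
  placing 1:c first → 10 extensions
total linear extensions = 15

15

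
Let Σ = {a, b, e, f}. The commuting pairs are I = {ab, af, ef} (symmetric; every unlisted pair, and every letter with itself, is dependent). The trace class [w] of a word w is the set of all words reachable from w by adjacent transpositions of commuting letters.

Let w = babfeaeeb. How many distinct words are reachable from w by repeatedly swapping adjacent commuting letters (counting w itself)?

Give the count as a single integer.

#0=b has no predecessor
#1=a has no predecessor
#2=b depends on [0:b]
#3=f depends on [2:b]
#4=e depends on [1:a, 2:b]
#5=a depends on [4:e]
#6=e depends on [5:a]
#7=e depends on [6:e]
#8=b depends on [3:f, 7:e]
sources: [0:b, 1:a]
N(rest) = Σ N(rest − s) over sources s of rest; N(one piece) = 1:
  size 1 → [8]=1
  size 2 → [3,8]=1  [7,8]=1
  size 3 → [3,7,8]=2  [6,7,8]=1
  size 4 → [3,6,7,8]=3  [5,6,7,8]=1
  size 5 → [3,5,6,7,8]=4  [4,5,6,7,8]=1
  size 6 → [1,4,5,6,7,8]=1  [3,4,5,6,7,8]=5
  size 7 → [1,3,4,5,6,7,8]=6  [2,3,4,5,6,7,8]=5
  first=0(b) contributes 11
  first=1(a) contributes 5
|[w]| = 16

16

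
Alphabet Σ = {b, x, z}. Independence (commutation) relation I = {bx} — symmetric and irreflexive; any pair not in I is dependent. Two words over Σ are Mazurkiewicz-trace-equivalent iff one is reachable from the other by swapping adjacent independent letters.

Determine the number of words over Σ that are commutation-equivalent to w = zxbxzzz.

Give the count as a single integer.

3

0(z) covers ∅
1(x) covers 0:z
2(b) covers 0:z
3(x) covers 1:x
4(z) covers 2:b, 3:x
5(z) covers 4:z
6(z) covers 5:z
floor of heap: 0:z
completions by unplaced set U, small U first (add the entries for U minus each lowest piece of U):
  |U|=1: {6}:1
  |U|=2: {5,6}:1
  |U|=3: {4,5,6}:1
  |U|=4: {2,4,5,6}:1  {3,4,5,6}:1
  |U|=5: {1,3,4,5,6}:1  {2,3,4,5,6}:2
  start at 0(z): 3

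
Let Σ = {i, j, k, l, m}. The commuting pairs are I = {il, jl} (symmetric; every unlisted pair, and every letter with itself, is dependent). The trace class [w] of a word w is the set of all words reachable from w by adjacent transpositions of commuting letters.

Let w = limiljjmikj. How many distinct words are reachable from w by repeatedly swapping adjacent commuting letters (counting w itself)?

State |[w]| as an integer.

8

0(l) covers ∅
1(i) covers ∅
2(m) covers 0:l, 1:i
3(i) covers 2:m
4(l) covers 2:m
5(j) covers 3:i
6(j) covers 5:j
7(m) covers 4:l, 6:j
8(i) covers 7:m
9(k) covers 8:i
10(j) covers 9:k
floor of heap: 0:l, 1:i
completions by unplaced set U, small U first (add the entries for U minus each lowest piece of U):
  |U|=1: {10}:1
  |U|=2: {9,10}:1
  |U|=3: {8,9,10}:1
  |U|=4: {7,8,9,10}:1
  |U|=5: {4,7,8,9,10}:1  {6,7,8,9,10}:1
  |U|=6: {4,6,7,8,9,10}:2  {5,6,7,8,9,10}:1
  |U|=7: {3,5,6,7,8,9,10}:1  {4,5,6,7,8,9,10}:3
  |U|=8: {3,4,5,6,7,8,9,10}:4
  |U|=9: {2,3,4,5,6,7,8,9,10}:4
  start at 0(l): 4
  start at 1(i): 4
sum over floor = 8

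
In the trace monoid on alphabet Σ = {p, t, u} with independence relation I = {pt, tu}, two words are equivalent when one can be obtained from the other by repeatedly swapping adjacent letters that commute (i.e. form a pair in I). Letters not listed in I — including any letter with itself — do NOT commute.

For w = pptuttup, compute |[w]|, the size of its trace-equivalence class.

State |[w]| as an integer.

56

drop 0:p onto floor
drop 1:p onto {0:p}
drop 2:t onto floor
drop 3:u onto {1:p}
drop 4:t onto {2:t}
drop 5:t onto {4:t}
drop 6:u onto {3:u}
drop 7:p onto {6:u}
ground layer = {0:p, 2:t}
drop-orders for the pieces not yet dropped (sum over which currently-grounded one goes next):
  1 to go: {5} 1  {7} 1
  2 to go: {4,5} 1  {5,7} 2  {6,7} 1
  3 to go: {2,4,5} 1  {3,6,7} 1  {4,5,7} 3  {5,6,7} 3
  4 to go: {1,3,6,7} 1  {2,4,5,7} 4  {3,5,6,7} 4  {4,5,6,7} 6
  5 to go: {0,1,3,6,7} 1  {1,3,5,6,7} 5  {2,4,5,6,7} 10  {3,4,5,6,7} 10
  6 to go: {0,1,3,5,6,7} 6  {1,3,4,5,6,7} 15  {2,3,4,5,6,7} 20
  if 0:p drops first: 35 orders
  if 2:t drops first: 21 orders
heap linearizations: 56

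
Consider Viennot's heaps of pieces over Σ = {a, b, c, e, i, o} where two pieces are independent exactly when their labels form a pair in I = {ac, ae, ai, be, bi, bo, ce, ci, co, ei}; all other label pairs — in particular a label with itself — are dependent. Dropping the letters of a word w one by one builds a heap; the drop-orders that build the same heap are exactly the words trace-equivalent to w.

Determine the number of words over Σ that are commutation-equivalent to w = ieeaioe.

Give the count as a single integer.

30

0(i) covers ∅
1(e) covers ∅
2(e) covers 1:e
3(a) covers ∅
4(i) covers 0:i
5(o) covers 2:e, 3:a, 4:i
6(e) covers 5:o
floor of heap: 0:i, 1:e, 3:a
completions by unplaced set U, small U first (add the entries for U minus each lowest piece of U):
  |U|=1: {6}:1
  |U|=2: {5,6}:1
  |U|=3: {2,5,6}:1  {3,5,6}:1  {4,5,6}:1
  |U|=4: {0,4,5,6}:1  {1,2,5,6}:1  {2,3,5,6}:2  {2,4,5,6}:2  {3,4,5,6}:2
  |U|=5: {0,2,4,5,6}:3  {0,3,4,5,6}:3  {1,2,3,5,6}:3  {1,2,4,5,6}:3  {2,3,4,5,6}:6
  start at 0(i): 12
  start at 1(e): 12
  start at 3(a): 6
sum over floor = 30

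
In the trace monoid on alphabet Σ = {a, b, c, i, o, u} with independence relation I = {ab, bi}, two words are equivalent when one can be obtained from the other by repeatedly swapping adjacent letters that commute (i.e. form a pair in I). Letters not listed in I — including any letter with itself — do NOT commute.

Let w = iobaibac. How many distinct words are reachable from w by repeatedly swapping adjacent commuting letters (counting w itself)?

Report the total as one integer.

piece 0:i — minimal
piece 1:o rests on {0:i}
piece 2:b rests on {1:o}
piece 3:a rests on {1:o}
piece 4:i rests on {3:a}
piece 5:b rests on {2:b}
piece 6:a rests on {4:i}
piece 7:c rests on {5:b, 6:a}
minimal pieces: {0:i}
ways to finish when only these pieces remain (= sum over removing one remaining piece with nothing left below it):
  1 left: {7}→1
  2 left: {5,7}→1  {6,7}→1
  3 left: {2,5,7}→1  {4,6,7}→1  {5,6,7}→2
  4 left: {2,5,6,7}→3  {3,4,6,7}→1  {4,5,6,7}→3
  5 left: {2,4,5,6,7}→6  {3,4,5,6,7}→4
  6 left: {2,3,4,5,6,7}→10
  placing 0:i first → 10 extensions

10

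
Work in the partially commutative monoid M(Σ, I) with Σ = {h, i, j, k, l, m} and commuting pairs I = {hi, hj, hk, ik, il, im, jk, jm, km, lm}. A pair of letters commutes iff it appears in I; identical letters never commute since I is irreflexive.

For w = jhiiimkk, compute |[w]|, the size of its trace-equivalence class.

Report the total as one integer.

420

0(j) covers ∅
1(h) covers ∅
2(i) covers 0:j
3(i) covers 2:i
4(i) covers 3:i
5(m) covers 1:h
6(k) covers ∅
7(k) covers 6:k
floor of heap: 0:j, 1:h, 6:k
completions by unplaced set U, small U first (add the entries for U minus each lowest piece of U):
  |U|=1: {4}:1  {5}:1  {7}:1
  |U|=2: {1,5}:1  {3,4}:1  {4,5}:2  {4,7}:2  {5,7}:2  {6,7}:1
  |U|=3: {1,4,5}:3  {1,5,7}:3  {2,3,4}:1  {3,4,5}:3  {3,4,7}:3  {4,5,7}:6  {4,6,7}:3  {5,6,7}:3
  |U|=4: {0,2,3,4}:1  {1,3,4,5}:6  {1,4,5,7}:12  {1,5,6,7}:6  {2,3,4,5}:4  {2,3,4,7}:4  {3,4,5,7}:12  {3,4,6,7}:6  {4,5,6,7}:12
  |U|=5: {0,2,3,4,5}:5  {0,2,3,4,7}:5  {1,2,3,4,5}:10  {1,3,4,5,7}:30  {1,4,5,6,7}:30  {2,3,4,5,7}:20  {2,3,4,6,7}:10  {3,4,5,6,7}:30
  |U|=6: {0,1,2,3,4,5}:15  {0,2,3,4,5,7}:30  {0,2,3,4,6,7}:15  {1,2,3,4,5,7}:60  {1,3,4,5,6,7}:90  {2,3,4,5,6,7}:60
  start at 0(j): 210
  start at 1(h): 105
  start at 6(k): 105
sum over floor = 420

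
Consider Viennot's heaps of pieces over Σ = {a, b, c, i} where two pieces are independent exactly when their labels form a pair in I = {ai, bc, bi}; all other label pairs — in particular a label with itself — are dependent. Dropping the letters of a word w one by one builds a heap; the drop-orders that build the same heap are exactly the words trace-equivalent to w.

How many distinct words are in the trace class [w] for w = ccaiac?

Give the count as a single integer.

0(c) covers ∅
1(c) covers 0:c
2(a) covers 1:c
3(i) covers 1:c
4(a) covers 2:a
5(c) covers 3:i, 4:a
floor of heap: 0:c
completions by unplaced set U, small U first (add the entries for U minus each lowest piece of U):
  |U|=1: {5}:1
  |U|=2: {3,5}:1  {4,5}:1
  |U|=3: {2,4,5}:1  {3,4,5}:2
  |U|=4: {2,3,4,5}:3
  start at 0(c): 3

3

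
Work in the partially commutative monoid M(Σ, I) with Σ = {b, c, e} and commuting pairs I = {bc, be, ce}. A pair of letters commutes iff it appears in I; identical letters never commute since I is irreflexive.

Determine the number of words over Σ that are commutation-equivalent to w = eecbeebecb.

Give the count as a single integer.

2520

drop 0:e onto floor
drop 1:e onto {0:e}
drop 2:c onto floor
drop 3:b onto floor
drop 4:e onto {1:e}
drop 5:e onto {4:e}
drop 6:b onto {3:b}
drop 7:e onto {5:e}
drop 8:c onto {2:c}
drop 9:b onto {6:b}
ground layer = {0:e, 2:c, 3:b}
drop-orders for the pieces not yet dropped (sum over which currently-grounded one goes next):
  1 to go: {7} 1  {8} 1  {9} 1
  2 to go: {2,8} 1  {5,7} 1  {6,9} 1  {7,8} 2  {7,9} 2  {8,9} 2
  3 to go: {2,7,8} 3  {2,8,9} 3  {3,6,9} 1  {4,5,7} 1  {5,7,8} 3  {5,7,9} 3  {6,7,9} 3  {6,8,9} 3  {7,8,9} 6
  4 to go: {1,4,5,7} 1  {2,5,7,8} 6  {2,6,8,9} 6  {2,7,8,9} 12  {3,6,7,9} 4  {3,6,8,9} 4  {4,5,7,8} 4  {4,5,7,9} 4  {5,6,7,9} 6  {5,7,8,9} 12  {6,7,8,9} 12
  5 to go: {0,1,4,5,7} 1  {1,4,5,7,8} 5  {1,4,5,7,9} 5  {2,3,6,8,9} 10  {2,4,5,7,8} 10  {2,5,7,8,9} 30  {2,6,7,8,9} 30  {3,5,6,7,9} 10  {3,6,7,8,9} 20  {4,5,6,7,9} 10  {4,5,7,8,9} 20  {5,6,7,8,9} 30
  6 to go: {0,1,4,5,7,8} 6  {0,1,4,5,7,9} 6  {1,2,4,5,7,8} 15  {1,4,5,6,7,9} 15  {1,4,5,7,8,9} 30  {2,3,6,7,8,9} 60  {2,4,5,7,8,9} 60  {2,5,6,7,8,9} 90  {3,4,5,6,7,9} 20  {3,5,6,7,8,9} 60  {4,5,6,7,8,9} 60
  7 to go: {0,1,2,4,5,7,8} 21  {0,1,4,5,6,7,9} 21  {0,1,4,5,7,8,9} 42  {1,2,4,5,7,8,9} 105  {1,3,4,5,6,7,9} 35  {1,4,5,6,7,8,9} 105  {2,3,5,6,7,8,9} 210  {2,4,5,6,7,8,9} 210  {3,4,5,6,7,8,9} 140
  8 to go: {0,1,2,4,5,7,8,9} 168  {0,1,3,4,5,6,7,9} 56  {0,1,4,5,6,7,8,9} 168  {1,2,4,5,6,7,8,9} 420  {1,3,4,5,6,7,8,9} 280  {2,3,4,5,6,7,8,9} 560
  if 0:e drops first: 1260 orders
  if 2:c drops first: 504 orders
  if 3:b drops first: 756 orders
heap linearizations: 2520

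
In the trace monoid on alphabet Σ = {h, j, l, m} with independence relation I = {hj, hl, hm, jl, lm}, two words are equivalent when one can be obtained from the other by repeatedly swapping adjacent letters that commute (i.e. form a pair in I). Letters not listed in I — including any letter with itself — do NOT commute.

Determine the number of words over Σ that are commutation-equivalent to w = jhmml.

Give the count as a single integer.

20

0(j) covers ∅
1(h) covers ∅
2(m) covers 0:j
3(m) covers 2:m
4(l) covers ∅
floor of heap: 0:j, 1:h, 4:l
completions by unplaced set U, small U first (add the entries for U minus each lowest piece of U):
  |U|=1: {1}:1  {3}:1  {4}:1
  |U|=2: {1,3}:2  {1,4}:2  {2,3}:1  {3,4}:2
  |U|=3: {0,2,3}:1  {1,2,3}:3  {1,3,4}:6  {2,3,4}:3
  start at 0(j): 12
  start at 1(h): 4
  start at 4(l): 4
sum over floor = 20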